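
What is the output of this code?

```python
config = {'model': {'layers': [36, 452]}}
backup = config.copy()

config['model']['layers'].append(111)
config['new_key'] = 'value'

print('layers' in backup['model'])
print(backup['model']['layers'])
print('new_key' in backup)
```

Key concept: shallow copy gotcha with nested dict.
Step by step:
`config = {'model': {'layers': [36, 452]}}` → config = {'model': {'layers': [36, 452]}}
`backup = config.copy()` → backup = {'model': {'layers': [36, 452]}}
`config['model']['layers'].append(111)` → config = {'model': {'layers': [36, 452, 111]}}; backup = {'model': {'layers': [36, 452, 111]}}
`config['new_key'] = 'value'` → config = {'model': {'layers': [36, 452, 111]}, 'new_key': 'value'}
`print('layers' in backup['model'])` → prints True
`print(backup['model']['layers'])` → prints [36, 452, 111]
`print('new_key' in backup)` → prints False

Answer:
True
[36, 452, 111]
False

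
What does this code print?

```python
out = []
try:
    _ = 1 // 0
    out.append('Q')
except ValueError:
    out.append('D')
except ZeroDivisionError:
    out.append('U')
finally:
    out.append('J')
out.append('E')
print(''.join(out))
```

Execution trace: 'U' (except ZeroDivisionError) → 'J' (finally) → 'E' (after the try/except). Output: UJE

Answer: UJE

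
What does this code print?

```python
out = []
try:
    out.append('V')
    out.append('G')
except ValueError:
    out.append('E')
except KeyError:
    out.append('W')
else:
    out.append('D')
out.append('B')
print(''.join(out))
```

Execution trace: 'V' (try body) → 'G' (try body, no exception) → 'D' (else) → 'B' (after the try/except). Output: VGDB

Answer: VGDB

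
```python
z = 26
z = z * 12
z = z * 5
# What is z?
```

Trace:
`z = 26` → z = 26
`z = z * 12` → z = 312
`z = z * 5` → z = 1560
So z = 1560

Answer: 1560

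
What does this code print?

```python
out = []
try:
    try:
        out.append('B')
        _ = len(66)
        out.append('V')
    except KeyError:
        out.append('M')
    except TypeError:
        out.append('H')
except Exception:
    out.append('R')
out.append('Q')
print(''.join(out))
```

Execution trace: 'B' (inner try body) → 'H' (inner except TypeError) → 'Q' (after the try/except). Output: BHQ

Answer: BHQ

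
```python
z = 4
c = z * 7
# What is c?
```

Trace:
`z = 4` → z = 4
`c = z * 7` → c = 28
So c = 28

Answer: 28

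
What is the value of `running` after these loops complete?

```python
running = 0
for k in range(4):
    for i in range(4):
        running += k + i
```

Sum of all k+i for k,i in 4x4
`running` takes the values: 0 → 1 → 3 → 6 → 7 → 9 → 12 → 16 → 18 → 21 → 25 → 30 → 33 → 37 → 42 → 48

Answer: 48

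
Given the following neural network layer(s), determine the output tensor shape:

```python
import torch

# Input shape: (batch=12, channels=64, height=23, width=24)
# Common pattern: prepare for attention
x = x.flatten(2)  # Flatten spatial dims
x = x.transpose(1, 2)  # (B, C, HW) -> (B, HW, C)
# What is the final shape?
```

Input: (12, 64, 23, 24) -> after flatten(2): (12, 64, 552) -> Output: (12, 552, 64)

Answer: (12, 552, 64)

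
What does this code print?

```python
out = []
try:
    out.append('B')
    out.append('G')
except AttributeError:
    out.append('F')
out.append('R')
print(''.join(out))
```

Execution trace: 'B' (try body) → 'G' (try body, no exception) → 'R' (after the try/except). Output: BGR

Answer: BGR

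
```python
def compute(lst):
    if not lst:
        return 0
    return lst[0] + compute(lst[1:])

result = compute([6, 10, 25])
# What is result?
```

6 + 10 + 25 + 0 = 41

Answer: 41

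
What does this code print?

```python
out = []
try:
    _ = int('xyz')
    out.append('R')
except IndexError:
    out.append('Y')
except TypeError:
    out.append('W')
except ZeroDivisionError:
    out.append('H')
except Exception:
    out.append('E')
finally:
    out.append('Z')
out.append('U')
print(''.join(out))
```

Execution trace: 'E' (except Exception) → 'Z' (finally) → 'U' (after the try/except). Output: EZU

Answer: EZU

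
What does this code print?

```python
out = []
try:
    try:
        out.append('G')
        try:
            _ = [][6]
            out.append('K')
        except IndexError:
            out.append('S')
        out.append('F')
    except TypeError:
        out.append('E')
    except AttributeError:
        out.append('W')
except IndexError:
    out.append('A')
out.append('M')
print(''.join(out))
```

Execution trace: 'G' (try body) → 'S' (inner except IndexError) → 'F' (try body, no exception) → 'M' (after the try/except). Output: GSFM

Answer: GSFM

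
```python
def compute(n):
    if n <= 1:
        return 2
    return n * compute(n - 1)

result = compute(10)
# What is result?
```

compute(10) = 10 * 9 * 8 * 7 * 6 * 5 * 4 * 3 * 2 * 2 = 7257600

Answer: 7257600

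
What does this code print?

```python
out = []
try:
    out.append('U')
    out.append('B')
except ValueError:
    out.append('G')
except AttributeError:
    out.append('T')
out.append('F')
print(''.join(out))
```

Execution trace: 'U' (try body) → 'B' (try body, no exception) → 'F' (after the try/except). Output: UBF

Answer: UBF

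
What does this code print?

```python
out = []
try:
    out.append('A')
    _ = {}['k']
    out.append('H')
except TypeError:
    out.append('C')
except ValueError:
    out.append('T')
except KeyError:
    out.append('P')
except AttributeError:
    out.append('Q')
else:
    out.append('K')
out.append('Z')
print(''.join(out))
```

Execution trace: 'A' (try body) → 'P' (except KeyError) → 'Z' (after the try/except). Output: APZ

Answer: APZ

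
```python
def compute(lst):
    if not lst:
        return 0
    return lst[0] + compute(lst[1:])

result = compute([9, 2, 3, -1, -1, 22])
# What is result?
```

9 + 2 + 3 + (-1) + (-1) + 22 + 0 = 34

Answer: 34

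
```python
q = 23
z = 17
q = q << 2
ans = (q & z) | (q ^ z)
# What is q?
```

Trace:
`q = 23` → q = 23
`z = 17` → z = 17
`q = q << 2` → q = 92
`ans = (q & z) | (q ^ z)` → ans = 93
So q = 92

Answer: 92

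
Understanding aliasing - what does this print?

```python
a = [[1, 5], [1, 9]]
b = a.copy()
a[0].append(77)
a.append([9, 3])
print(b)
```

Key concept: shallow copy with nested lists.
Step by step:
`a = [[1, 5], [1, 9]]` → a = [[1, 5], [1, 9]]
`b = a.copy()` → b = [[1, 5], [1, 9]]
`a[0].append(77)` → a = [[1, 5, 77], [1, 9]]; b = [[1, 5, 77], [1, 9]]
`a.append([9, 3])` → a = [[1, 5, 77], [1, 9], [9, 3]]
`print(b)` → prints [[1, 5, 77], [1, 9]]

Answer: [[1, 5, 77], [1, 9]]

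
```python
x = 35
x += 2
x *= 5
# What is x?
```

Trace:
`x = 35` → x = 35
`x += 2` → x = 37
`x *= 5` → x = 185
So x = 185

Answer: 185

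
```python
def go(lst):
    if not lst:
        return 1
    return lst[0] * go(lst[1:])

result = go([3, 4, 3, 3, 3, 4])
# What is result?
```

Product over [3, 4, 3, 3, 3, 4] = 3 * 4 * 3 * 3 * 3 * 4 = 1296

Answer: 1296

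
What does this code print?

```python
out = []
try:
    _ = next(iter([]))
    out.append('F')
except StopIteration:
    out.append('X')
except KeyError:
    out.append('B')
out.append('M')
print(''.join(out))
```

Execution trace: 'X' (except StopIteration) → 'M' (after the try/except). Output: XM

Answer: XM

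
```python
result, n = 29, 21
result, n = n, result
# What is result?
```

Trace:
`result, n = 29, 21` → result = 29; n = 21
`result, n = n, result` → result = 21; n = 29
So result = 21

Answer: 21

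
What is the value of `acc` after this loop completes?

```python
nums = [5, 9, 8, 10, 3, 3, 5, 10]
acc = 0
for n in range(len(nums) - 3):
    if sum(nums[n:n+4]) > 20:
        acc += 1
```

Count windows with sum > 20
`acc` takes the values: 0 → 1 → 2 → 3 → 4 → 5

Answer: 5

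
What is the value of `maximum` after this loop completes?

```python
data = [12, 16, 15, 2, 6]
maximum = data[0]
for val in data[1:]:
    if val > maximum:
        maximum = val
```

Maximum of [12, 16, 15, 2, 6]
`maximum` takes the values: 12 → 16

Answer: 16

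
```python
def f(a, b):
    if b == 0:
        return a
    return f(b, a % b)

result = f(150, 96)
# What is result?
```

f(150, 96) -> f(96, 54) -> f(54, 42) -> f(42, 12) -> f(12, 6) -> f(6, 0) -> 6

Answer: 6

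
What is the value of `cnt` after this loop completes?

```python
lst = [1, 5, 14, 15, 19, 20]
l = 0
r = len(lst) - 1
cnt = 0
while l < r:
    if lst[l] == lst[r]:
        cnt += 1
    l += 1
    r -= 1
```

Count matching pairs from ends
`cnt` takes the values: 0

Answer: 0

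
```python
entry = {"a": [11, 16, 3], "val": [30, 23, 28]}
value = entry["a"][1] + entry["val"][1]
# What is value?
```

Trace:
`entry = {"a": [11, 16, 3], "val": [30, 23, 28]}` → entry = {'a': [11, 16, 3], 'val': [30, 23, 28]}
`value = entry["a"][1] + entry["val"][1]` → value = 39
So value = 39

Answer: 39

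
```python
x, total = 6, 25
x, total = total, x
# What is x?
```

Trace:
`x, total = 6, 25` → x = 6; total = 25
`x, total = total, x` → x = 25; total = 6
So x = 25

Answer: 25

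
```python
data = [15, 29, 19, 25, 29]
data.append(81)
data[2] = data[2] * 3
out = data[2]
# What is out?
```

Trace:
`data = [15, 29, 19, 25, 29]` → data = [15, 29, 19, 25, 29]
`data.append(81)` → data = [15, 29, 19, 25, 29, 81]
`data[2] = data[2] * 3` → data = [15, 29, 57, 25, 29, 81]
`out = data[2]` → out = 57
So out = 57

Answer: 57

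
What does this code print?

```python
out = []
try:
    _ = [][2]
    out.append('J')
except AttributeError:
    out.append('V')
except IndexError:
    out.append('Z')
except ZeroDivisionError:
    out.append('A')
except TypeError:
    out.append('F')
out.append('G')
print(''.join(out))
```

Execution trace: 'Z' (except IndexError) → 'G' (after the try/except). Output: ZG

Answer: ZG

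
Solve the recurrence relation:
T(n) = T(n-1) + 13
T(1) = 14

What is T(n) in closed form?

Unrolling: T(n) = T(1) + 13·(n-1) = 14 + 13(n-1) = 13n + 1.

Answer: T(n) = 13n + 1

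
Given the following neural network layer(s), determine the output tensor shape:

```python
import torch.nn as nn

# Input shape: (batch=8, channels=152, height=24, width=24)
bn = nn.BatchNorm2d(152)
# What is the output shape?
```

Input: (8, 152, 24, 24) -> Output: (8, 152, 24, 24)

Answer: (8, 152, 24, 24)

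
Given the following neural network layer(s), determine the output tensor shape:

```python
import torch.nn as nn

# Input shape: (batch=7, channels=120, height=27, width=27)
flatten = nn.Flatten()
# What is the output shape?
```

Input: (7, 120, 27, 27) -> Output: (7, 87480)

Answer: (7, 87480)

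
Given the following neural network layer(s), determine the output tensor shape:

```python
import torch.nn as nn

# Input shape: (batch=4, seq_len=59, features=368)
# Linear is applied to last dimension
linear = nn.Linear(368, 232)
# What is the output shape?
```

Input: (4, 59, 368) -> Output: (4, 59, 232)

Answer: (4, 59, 232)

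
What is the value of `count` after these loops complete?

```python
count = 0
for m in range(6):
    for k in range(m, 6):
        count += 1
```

Upper triangle: 6 + 5 + ... + 1
`count` takes the values: 0 → 1 → 2 → 3 → 4 → 5 → 6 → 7 → 8 → 9 → 10 → 11 → 12 → 13 → 14 → 15 → 16 → 17 → 18 → 19 → 20 → 21

Answer: 21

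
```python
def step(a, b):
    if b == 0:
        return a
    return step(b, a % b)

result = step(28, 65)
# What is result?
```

step(28, 65) -> step(65, 28) -> step(28, 9) -> step(9, 1) -> step(1, 0) -> 1

Answer: 1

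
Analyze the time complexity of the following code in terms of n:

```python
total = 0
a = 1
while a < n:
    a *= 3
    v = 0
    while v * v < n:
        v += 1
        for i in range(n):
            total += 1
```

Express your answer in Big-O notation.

Each loop level contributes: log n × √n × n. Multiplying the contributions gives O(n√n log n).

Answer: O(n√n log n)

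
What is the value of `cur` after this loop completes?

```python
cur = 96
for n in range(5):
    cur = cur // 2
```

Halve 5 times: 96 // 2^5 = 3
`cur` takes the values: 96 → 48 → 24 → 12 → 6 → 3

Answer: 3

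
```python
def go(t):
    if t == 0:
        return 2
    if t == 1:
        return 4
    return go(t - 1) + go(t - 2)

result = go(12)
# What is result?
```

Build up from base cases: go(0)=2, go(1)=4, go(2)=6, go(3)=10, go(4)=16, go(5)=26, go(6)=42, ..., go(12)=754

Answer: 754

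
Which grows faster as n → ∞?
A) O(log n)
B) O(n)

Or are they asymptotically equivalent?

O(log n) vs O(n): Higher order terms dominate.

Answer: B) O(n) grows faster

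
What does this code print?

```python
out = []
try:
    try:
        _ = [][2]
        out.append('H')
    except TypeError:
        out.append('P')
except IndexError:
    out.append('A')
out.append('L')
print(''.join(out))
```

Execution trace: 'A' (outer except IndexError) → 'L' (after the try/except). Output: AL

Answer: AL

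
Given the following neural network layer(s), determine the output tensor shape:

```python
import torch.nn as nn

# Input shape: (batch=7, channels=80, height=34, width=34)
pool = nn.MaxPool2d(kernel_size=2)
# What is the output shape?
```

Input: (7, 80, 34, 34) -> Output: (7, 80, 17, 17)

Answer: (7, 80, 17, 17)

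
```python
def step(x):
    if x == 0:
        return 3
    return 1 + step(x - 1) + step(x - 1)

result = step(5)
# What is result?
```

step(x) = 1 + 2·step(x-1), step(0)=3. Closed form: (3+1)·2^5 - 1 = 127.

Answer: 127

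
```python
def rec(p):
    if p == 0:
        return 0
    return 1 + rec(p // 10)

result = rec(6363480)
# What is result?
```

Count of digits of 6363480: 7

Answer: 7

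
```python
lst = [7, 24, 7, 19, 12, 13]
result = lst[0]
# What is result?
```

Trace:
`lst = [7, 24, 7, 19, 12, 13]` → lst = [7, 24, 7, 19, 12, 13]
`result = lst[0]` → result = 7
So result = 7

Answer: 7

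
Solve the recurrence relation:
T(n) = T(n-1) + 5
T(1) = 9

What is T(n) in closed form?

Unrolling: T(n) = T(1) + 5·(n-1) = 9 + 5(n-1) = 5n + 4.

Answer: T(n) = 5n + 4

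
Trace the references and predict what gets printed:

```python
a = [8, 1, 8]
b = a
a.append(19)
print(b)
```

Key concept: basic list aliasing.
Step by step:
`a = [8, 1, 8]` → a = [8, 1, 8]
`b = a` → b = [8, 1, 8] (same object as a)
`a.append(19)` → a = [8, 1, 8, 19] (same object as b); b = [8, 1, 8, 19] (same object as a)
`print(b)` → prints [8, 1, 8, 19]

Answer: [8, 1, 8, 19]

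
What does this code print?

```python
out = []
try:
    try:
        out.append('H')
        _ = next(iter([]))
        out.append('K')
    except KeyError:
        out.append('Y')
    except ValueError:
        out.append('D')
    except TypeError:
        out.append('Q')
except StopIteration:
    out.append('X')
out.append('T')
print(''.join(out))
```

Execution trace: 'H' (try body) → 'X' (outer except StopIteration) → 'T' (after the try/except). Output: HXT

Answer: HXT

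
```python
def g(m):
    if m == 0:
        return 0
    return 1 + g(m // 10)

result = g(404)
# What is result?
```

Count of digits of 404: 3

Answer: 3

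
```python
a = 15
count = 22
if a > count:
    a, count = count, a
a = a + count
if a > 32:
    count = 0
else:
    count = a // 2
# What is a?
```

Trace:
`a = 15` → a = 15
`count = 22` → count = 22
`if a > count: ...` → a > count is False → no variable changes
`a = a + count` → a = 37
`if a > 32: ...` → a > 32 is True → count = 0
So a = 37

Answer: 37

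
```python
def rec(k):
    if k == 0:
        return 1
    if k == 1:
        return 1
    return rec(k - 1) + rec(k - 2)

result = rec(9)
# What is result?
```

Build up from base cases: rec(0)=1, rec(1)=1, rec(2)=2, rec(3)=3, rec(4)=5, rec(5)=8, rec(6)=13, ..., rec(9)=55

Answer: 55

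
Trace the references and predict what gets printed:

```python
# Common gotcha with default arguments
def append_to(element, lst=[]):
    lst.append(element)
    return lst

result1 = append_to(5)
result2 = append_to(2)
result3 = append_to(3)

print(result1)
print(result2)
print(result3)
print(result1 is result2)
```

Key concept: mutable default argument gotcha.
Step by step:
`result1 = append_to(5)` → result1 = [5]
`result2 = append_to(2)` → result1 = [5, 2] (same object as result2); result2 = [5, 2] (same object as result1)
`result3 = append_to(3)` → result1 = [5, 2, 3] (same object as result2, result3); result2 = [5, 2, 3] (same object as result1, result3); result3 = [5, 2, 3] (same object as result1, result2)
`print(result1)` → prints [5, 2, 3]
`print(result2)` → prints [5, 2, 3]
`print(result3)` → prints [5, 2, 3]
`print(result1 is result2)` → prints True

Answer:
[5, 2, 3]
[5, 2, 3]
[5, 2, 3]
True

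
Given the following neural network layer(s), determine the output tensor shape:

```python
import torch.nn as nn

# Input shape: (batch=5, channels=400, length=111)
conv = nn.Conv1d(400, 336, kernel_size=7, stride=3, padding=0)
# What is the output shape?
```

Input: (5, 400, 111) -> Output: (5, 336, 35)

Answer: (5, 336, 35)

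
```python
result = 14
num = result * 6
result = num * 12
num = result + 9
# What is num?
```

Trace:
`result = 14` → result = 14
`num = result * 6` → num = 84
`result = num * 12` → result = 1008
`num = result + 9` → num = 1017
So num = 1017

Answer: 1017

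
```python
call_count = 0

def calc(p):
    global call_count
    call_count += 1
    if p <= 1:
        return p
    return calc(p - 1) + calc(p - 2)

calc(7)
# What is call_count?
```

Calls(p) = 1 + Calls(p-1) + Calls(p-2); Calls(0)=Calls(1)=1. For p=7 this gives 41.

Answer: 41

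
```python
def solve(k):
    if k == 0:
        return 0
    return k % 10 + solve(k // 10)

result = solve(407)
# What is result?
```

Sum of digits of 407: 7 + 0 + 4 = 11

Answer: 11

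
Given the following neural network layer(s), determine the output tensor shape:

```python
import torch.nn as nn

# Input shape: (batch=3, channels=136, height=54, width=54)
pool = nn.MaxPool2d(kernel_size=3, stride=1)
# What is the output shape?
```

Input: (3, 136, 54, 54) -> Output: (3, 136, 52, 52)

Answer: (3, 136, 52, 52)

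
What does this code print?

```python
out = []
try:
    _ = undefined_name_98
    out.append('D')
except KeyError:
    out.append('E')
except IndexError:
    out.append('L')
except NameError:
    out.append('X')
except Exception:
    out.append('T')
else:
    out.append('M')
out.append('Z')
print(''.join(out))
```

Execution trace: 'X' (except NameError) → 'Z' (after the try/except). Output: XZ

Answer: XZ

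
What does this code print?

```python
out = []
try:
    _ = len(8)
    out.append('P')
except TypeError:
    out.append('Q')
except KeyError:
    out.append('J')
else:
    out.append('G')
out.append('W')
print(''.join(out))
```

Execution trace: 'Q' (except TypeError) → 'W' (after the try/except). Output: QW

Answer: QW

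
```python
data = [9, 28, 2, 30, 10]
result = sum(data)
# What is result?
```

Trace:
`data = [9, 28, 2, 30, 10]` → data = [9, 28, 2, 30, 10]
`result = sum(data)` → result = 79
So result = 79

Answer: 79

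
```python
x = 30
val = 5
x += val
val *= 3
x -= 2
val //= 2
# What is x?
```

Trace:
`x = 30` → x = 30
`val = 5` → val = 5
`x += val` → x = 35
`val *= 3` → val = 15
`x -= 2` → x = 33
`val //= 2` → val = 7
So x = 33

Answer: 33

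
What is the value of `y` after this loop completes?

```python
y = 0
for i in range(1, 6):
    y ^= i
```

XOR of 1 to 5
`y` takes the values: 0 → 1 → 3 → 0 → 4 → 1

Answer: 1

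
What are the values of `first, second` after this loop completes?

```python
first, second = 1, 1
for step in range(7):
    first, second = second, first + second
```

Fibonacci: after 7 iterations
`first, second` takes the values: (1, 1) → (1, 2) → (2, 3) → (3, 5) → (5, 8) → (8, 13) → (13, 21) → (21, 34)

Answer: 21, 34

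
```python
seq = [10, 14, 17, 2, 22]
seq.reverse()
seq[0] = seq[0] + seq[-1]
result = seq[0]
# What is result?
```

Trace:
`seq = [10, 14, 17, 2, 22]` → seq = [10, 14, 17, 2, 22]
`seq.reverse()` → seq = [22, 2, 17, 14, 10]
`seq[0] = seq[0] + seq[-1]` → seq = [32, 2, 17, 14, 10]
`result = seq[0]` → result = 32
So result = 32

Answer: 32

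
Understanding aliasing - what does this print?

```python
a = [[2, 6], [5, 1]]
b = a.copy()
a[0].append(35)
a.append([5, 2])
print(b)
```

Key concept: shallow copy with nested lists.
Step by step:
`a = [[2, 6], [5, 1]]` → a = [[2, 6], [5, 1]]
`b = a.copy()` → b = [[2, 6], [5, 1]]
`a[0].append(35)` → a = [[2, 6, 35], [5, 1]]; b = [[2, 6, 35], [5, 1]]
`a.append([5, 2])` → a = [[2, 6, 35], [5, 1], [5, 2]]
`print(b)` → prints [[2, 6, 35], [5, 1]]

Answer: [[2, 6, 35], [5, 1]]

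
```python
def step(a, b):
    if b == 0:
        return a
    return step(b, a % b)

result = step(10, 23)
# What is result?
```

step(10, 23) -> step(23, 10) -> step(10, 3) -> step(3, 1) -> step(1, 0) -> 1

Answer: 1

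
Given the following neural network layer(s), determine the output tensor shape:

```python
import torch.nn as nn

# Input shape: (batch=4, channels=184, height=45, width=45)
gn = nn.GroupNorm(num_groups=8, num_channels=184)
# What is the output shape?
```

Input: (4, 184, 45, 45) -> Output: (4, 184, 45, 45)

Answer: (4, 184, 45, 45)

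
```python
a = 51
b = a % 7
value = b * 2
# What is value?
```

Trace:
`a = 51` → a = 51
`b = a % 7` → b = 2
`value = b * 2` → value = 4
So value = 4

Answer: 4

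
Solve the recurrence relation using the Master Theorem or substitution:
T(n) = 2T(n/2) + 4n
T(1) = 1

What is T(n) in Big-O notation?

By Master Theorem: a=2, b=2, f(n)=4n. Since log_2(2) = 1 and f(n) = Θ(n^1), Case 2 applies. T(n) = O(n log n).

Answer: O(n log n)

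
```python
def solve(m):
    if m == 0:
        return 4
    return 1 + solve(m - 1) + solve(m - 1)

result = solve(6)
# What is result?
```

solve(m) = 1 + 2·solve(m-1), solve(0)=4. Closed form: (4+1)·2^6 - 1 = 319.

Answer: 319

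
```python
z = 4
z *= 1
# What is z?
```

Trace:
`z = 4` → z = 4
`z *= 1` → z = 4
So z = 4

Answer: 4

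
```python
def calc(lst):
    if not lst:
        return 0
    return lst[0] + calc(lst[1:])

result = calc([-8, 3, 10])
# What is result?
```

(-8) + 3 + 10 + 0 = 5

Answer: 5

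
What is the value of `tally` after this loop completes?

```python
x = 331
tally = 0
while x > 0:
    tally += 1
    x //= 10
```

Count digits by repeated division by 10
`tally` takes the values: 0 → 1 → 2 → 3

Answer: 3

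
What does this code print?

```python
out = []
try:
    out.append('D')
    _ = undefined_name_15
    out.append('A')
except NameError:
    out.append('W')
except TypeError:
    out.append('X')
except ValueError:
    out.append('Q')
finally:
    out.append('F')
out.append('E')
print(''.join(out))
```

Execution trace: 'D' (try body) → 'W' (except NameError) → 'F' (finally) → 'E' (after the try/except). Output: DWFE

Answer: DWFE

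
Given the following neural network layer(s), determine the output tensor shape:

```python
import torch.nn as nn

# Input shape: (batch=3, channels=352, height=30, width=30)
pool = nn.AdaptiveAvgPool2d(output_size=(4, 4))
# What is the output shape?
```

Input: (3, 352, 30, 30) -> Output: (3, 352, 4, 4)

Answer: (3, 352, 4, 4)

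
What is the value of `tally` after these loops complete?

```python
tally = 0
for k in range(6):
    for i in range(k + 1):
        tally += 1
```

Triangle: 1 + 2 + ... + 6
`tally` takes the values: 0 → 1 → 2 → 3 → 4 → 5 → 6 → 7 → 8 → 9 → 10 → 11 → 12 → 13 → 14 → 15 → 16 → 17 → 18 → 19 → 20 → 21

Answer: 21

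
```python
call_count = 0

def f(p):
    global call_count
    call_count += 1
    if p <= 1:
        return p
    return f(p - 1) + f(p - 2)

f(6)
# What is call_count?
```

Calls(p) = 1 + Calls(p-1) + Calls(p-2); Calls(0)=Calls(1)=1. For p=6 this gives 25.

Answer: 25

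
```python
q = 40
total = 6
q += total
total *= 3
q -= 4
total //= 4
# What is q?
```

Trace:
`q = 40` → q = 40
`total = 6` → total = 6
`q += total` → q = 46
`total *= 3` → total = 18
`q -= 4` → q = 42
`total //= 4` → total = 4
So q = 42

Answer: 42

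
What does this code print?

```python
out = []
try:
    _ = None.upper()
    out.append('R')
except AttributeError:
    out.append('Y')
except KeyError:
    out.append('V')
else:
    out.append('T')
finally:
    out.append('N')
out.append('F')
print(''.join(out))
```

Execution trace: 'Y' (except AttributeError) → 'N' (finally) → 'F' (after the try/except). Output: YNF

Answer: YNF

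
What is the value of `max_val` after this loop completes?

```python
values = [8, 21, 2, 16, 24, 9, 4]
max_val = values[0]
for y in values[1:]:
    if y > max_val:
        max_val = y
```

Maximum of [8, 21, 2, 16, 24, 9, 4]
`max_val` takes the values: 8 → 21 → 24

Answer: 24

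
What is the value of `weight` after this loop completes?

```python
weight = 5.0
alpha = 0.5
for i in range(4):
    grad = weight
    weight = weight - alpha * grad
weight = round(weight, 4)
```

Gradient descent: w = 5.0 * (1 - 0.5)^4
`weight` takes the values: 5.0 → 2.5 → 1.25 → 0.625 → 0.3125

Answer: 0.3125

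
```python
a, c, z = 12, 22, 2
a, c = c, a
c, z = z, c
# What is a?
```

Trace:
`a, c, z = 12, 22, 2` → a = 12; c = 22; z = 2
`a, c = c, a` → a = 22; c = 12
`c, z = z, c` → c = 2; z = 12
So a = 22

Answer: 22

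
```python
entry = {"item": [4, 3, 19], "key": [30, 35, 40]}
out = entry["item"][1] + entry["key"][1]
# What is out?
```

Trace:
`entry = {"item": [4, 3, 19], "key": [30, 35, 40]}` → entry = {'item': [4, 3, 19], 'key': [30, 35, 40]}
`out = entry["item"][1] + entry["key"][1]` → out = 38
So out = 38

Answer: 38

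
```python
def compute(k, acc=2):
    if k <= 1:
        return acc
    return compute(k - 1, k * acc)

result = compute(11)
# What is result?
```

Accumulator trace (n, acc): (11, 2) -> (10, 22) -> (9, 220) -> (8, 1980) -> (7, 15840) -> (6, 110880) -> (5, 665280) -> (4, 3326400) -> (3, 13305600) -> (2, 39916800) -> (1, 79833600) -> return 79833600

Answer: 79833600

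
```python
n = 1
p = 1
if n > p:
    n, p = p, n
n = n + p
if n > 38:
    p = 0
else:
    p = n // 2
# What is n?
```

Trace:
`n = 1` → n = 1
`p = 1` → p = 1
`if n > p: ...` → n > p is False → no variable changes
`n = n + p` → n = 2
`if n > 38: ...` → n > 38 is False, take else branch → no variable changes
So n = 2

Answer: 2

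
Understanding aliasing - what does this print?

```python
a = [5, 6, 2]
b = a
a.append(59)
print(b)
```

Key concept: basic list aliasing.
Step by step:
`a = [5, 6, 2]` → a = [5, 6, 2]
`b = a` → b = [5, 6, 2] (same object as a)
`a.append(59)` → a = [5, 6, 2, 59] (same object as b); b = [5, 6, 2, 59] (same object as a)
`print(b)` → prints [5, 6, 2, 59]

Answer: [5, 6, 2, 59]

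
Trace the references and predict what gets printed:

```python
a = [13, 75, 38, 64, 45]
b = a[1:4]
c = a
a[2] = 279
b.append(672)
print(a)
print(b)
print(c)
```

Key concept: slice vs alias.
Step by step:
`a = [13, 75, 38, 64, 45]` → a = [13, 75, 38, 64, 45]
`b = a[1:4]` → b = [75, 38, 64]
`c = a` → c = [13, 75, 38, 64, 45] (same object as a)
`a[2] = 279` → a = [13, 75, 279, 64, 45] (same object as c); c = [13, 75, 279, 64, 45] (same object as a)
`b.append(672)` → b = [75, 38, 64, 672]
`print(a)` → prints [13, 75, 279, 64, 45]
`print(b)` → prints [75, 38, 64, 672]
`print(c)` → prints [13, 75, 279, 64, 45]

Answer:
[13, 75, 279, 64, 45]
[75, 38, 64, 672]
[13, 75, 279, 64, 45]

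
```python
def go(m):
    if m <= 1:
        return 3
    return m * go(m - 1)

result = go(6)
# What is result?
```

go(6) = 6 * 5 * 4 * 3 * 2 * 3 = 2160

Answer: 2160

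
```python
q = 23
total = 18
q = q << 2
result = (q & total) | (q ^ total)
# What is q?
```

Trace:
`q = 23` → q = 23
`total = 18` → total = 18
`q = q << 2` → q = 92
`result = (q & total) | (q ^ total)` → result = 94
So q = 92

Answer: 92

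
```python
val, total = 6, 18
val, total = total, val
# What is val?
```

Trace:
`val, total = 6, 18` → val = 6; total = 18
`val, total = total, val` → val = 18; total = 6
So val = 18

Answer: 18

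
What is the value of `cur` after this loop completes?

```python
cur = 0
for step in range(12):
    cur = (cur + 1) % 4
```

Increment mod 4, 12 times = 0
`cur` takes the values: 0 → 1 → 2 → 3 → 0 → 1 → 2 → 3 → 0 → 1 → 2 → 3 → 0

Answer: 0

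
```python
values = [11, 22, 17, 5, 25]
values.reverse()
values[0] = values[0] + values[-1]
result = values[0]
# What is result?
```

Trace:
`values = [11, 22, 17, 5, 25]` → values = [11, 22, 17, 5, 25]
`values.reverse()` → values = [25, 5, 17, 22, 11]
`values[0] = values[0] + values[-1]` → values = [36, 5, 17, 22, 11]
`result = values[0]` → result = 36
So result = 36

Answer: 36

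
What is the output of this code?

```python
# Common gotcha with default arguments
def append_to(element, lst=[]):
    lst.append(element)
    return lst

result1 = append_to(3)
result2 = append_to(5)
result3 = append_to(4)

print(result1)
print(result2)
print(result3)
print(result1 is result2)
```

Key concept: mutable default argument gotcha.
Step by step:
`result1 = append_to(3)` → result1 = [3]
`result2 = append_to(5)` → result1 = [3, 5] (same object as result2); result2 = [3, 5] (same object as result1)
`result3 = append_to(4)` → result1 = [3, 5, 4] (same object as result2, result3); result2 = [3, 5, 4] (same object as result1, result3); result3 = [3, 5, 4] (same object as result1, result2)
`print(result1)` → prints [3, 5, 4]
`print(result2)` → prints [3, 5, 4]
`print(result3)` → prints [3, 5, 4]
`print(result1 is result2)` → prints True

Answer:
[3, 5, 4]
[3, 5, 4]
[3, 5, 4]
True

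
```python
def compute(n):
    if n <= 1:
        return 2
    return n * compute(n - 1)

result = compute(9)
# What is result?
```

compute(9) = 9 * 8 * 7 * 6 * 5 * 4 * 3 * 2 * 2 = 725760

Answer: 725760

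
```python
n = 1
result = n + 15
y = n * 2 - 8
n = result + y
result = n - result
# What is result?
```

Trace:
`n = 1` → n = 1
`result = n + 15` → result = 16
`y = n * 2 - 8` → y = -6
`n = result + y` → n = 10
`result = n - result` → result = -6
So result = -6

Answer: -6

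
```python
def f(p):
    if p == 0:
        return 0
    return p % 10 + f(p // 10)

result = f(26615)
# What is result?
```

Sum of digits of 26615: 5 + 1 + 6 + 6 + 2 = 20

Answer: 20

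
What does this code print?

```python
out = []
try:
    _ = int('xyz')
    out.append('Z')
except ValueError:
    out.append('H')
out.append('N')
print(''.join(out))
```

Execution trace: 'H' (except ValueError) → 'N' (after the try/except). Output: HN

Answer: HN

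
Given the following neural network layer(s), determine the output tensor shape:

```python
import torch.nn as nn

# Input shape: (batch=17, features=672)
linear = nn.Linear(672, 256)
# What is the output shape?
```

Input: (17, 672) -> Output: (17, 256)

Answer: (17, 256)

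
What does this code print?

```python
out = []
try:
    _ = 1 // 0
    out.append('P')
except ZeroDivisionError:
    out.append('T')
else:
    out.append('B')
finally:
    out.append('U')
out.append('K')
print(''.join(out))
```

Execution trace: 'T' (except ZeroDivisionError) → 'U' (finally) → 'K' (after the try/except). Output: TUK

Answer: TUK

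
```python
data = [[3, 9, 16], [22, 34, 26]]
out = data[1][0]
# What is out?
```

Trace:
`data = [[3, 9, 16], [22, 34, 26]]` → data = [[3, 9, 16], [22, 34, 26]]
`out = data[1][0]` → out = 22
So out = 22

Answer: 22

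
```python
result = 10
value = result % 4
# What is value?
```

Trace:
`result = 10` → result = 10
`value = result % 4` → value = 2
So value = 2

Answer: 2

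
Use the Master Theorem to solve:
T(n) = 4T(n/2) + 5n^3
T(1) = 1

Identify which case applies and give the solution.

a=4, b=2, f(n)=5n^3. log_2(4) = 2. Since c=3 > 2 and the regularity condition holds (4(n/2)^3 = (4/2^3)n^3 with 4/2^3 < 1), Case 3 applies: T(n) = Θ(f(n)) = O(n^3).

Answer: O(n^3) - Case 3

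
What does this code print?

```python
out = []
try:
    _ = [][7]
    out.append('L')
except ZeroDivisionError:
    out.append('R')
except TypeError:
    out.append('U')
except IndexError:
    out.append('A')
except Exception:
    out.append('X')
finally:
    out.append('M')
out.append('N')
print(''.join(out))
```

Execution trace: 'A' (except IndexError) → 'M' (finally) → 'N' (after the try/except). Output: AMN

Answer: AMN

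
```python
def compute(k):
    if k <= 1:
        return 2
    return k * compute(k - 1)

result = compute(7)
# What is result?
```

compute(7) = 7 * 6 * 5 * 4 * 3 * 2 * 2 = 10080

Answer: 10080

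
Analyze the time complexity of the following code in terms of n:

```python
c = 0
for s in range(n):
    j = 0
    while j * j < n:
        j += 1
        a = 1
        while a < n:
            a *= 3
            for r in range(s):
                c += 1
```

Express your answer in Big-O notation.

Each loop level contributes: n × √n × log n × n. Multiplying the contributions gives O(n^2√n log n).

Answer: O(n^2√n log n)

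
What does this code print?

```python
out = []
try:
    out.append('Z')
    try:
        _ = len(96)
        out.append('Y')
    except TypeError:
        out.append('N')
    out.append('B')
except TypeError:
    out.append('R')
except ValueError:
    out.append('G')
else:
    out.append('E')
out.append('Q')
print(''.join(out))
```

Execution trace: 'Z' (try body) → 'N' (inner except TypeError) → 'B' (try body, no exception) → 'E' (else) → 'Q' (after the try/except). Output: ZNBEQ

Answer: ZNBEQ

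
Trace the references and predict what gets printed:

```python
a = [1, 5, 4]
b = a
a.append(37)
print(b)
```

Key concept: basic list aliasing.
Step by step:
`a = [1, 5, 4]` → a = [1, 5, 4]
`b = a` → b = [1, 5, 4] (same object as a)
`a.append(37)` → a = [1, 5, 4, 37] (same object as b); b = [1, 5, 4, 37] (same object as a)
`print(b)` → prints [1, 5, 4, 37]

Answer: [1, 5, 4, 37]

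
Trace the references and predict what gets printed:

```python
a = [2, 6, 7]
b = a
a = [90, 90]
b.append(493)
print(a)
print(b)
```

Key concept: rebinding vs mutation: a is rebound to a new list, b still points at the original.
Step by step:
`a = [2, 6, 7]` → a = [2, 6, 7]
`b = a` → b = [2, 6, 7] (same object as a)
`a = [90, 90]` → a = [90, 90]
`b.append(493)` → b = [2, 6, 7, 493]
`print(a)` → prints [90, 90]
`print(b)` → prints [2, 6, 7, 493]

Answer:
[90, 90]
[2, 6, 7, 493]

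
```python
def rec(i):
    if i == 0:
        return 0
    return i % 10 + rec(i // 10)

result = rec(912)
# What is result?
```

Sum of digits of 912: 2 + 1 + 9 = 12

Answer: 12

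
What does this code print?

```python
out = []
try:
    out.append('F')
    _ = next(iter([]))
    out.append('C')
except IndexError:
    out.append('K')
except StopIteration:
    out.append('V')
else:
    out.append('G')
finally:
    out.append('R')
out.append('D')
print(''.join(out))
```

Execution trace: 'F' (try body) → 'V' (except StopIteration) → 'R' (finally) → 'D' (after the try/except). Output: FVRD

Answer: FVRD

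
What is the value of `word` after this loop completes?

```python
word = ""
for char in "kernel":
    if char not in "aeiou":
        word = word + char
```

Remove vowels from 'kernel'
`word` takes the values: "" → "k" → "kr" → "krn" → "krnl"

Answer: "krnl"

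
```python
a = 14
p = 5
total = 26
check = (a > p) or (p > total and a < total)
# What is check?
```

Trace:
`a = 14` → a = 14
`p = 5` → p = 5
`total = 26` → total = 26
`check = (a > p) or (p > total and a < total)` → check = True
So check = True

Answer: True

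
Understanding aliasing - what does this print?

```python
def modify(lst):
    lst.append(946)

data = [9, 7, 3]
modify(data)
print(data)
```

Key concept: function modifies passed list.
Step by step:
`data = [9, 7, 3]` → data = [9, 7, 3]
`modify(data)` → data = [9, 7, 3, 946]
`print(data)` → prints [9, 7, 3, 946]

Answer: [9, 7, 3, 946]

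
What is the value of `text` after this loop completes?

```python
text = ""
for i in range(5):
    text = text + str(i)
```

Concatenate digits 0 to 4
`text` takes the values: "" → "0" → "01" → "012" → "0123" → "01234"

Answer: "01234"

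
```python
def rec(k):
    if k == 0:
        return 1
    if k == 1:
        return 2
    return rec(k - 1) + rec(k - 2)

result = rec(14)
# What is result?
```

Build up from base cases: rec(0)=1, rec(1)=2, rec(2)=3, rec(3)=5, rec(4)=8, rec(5)=13, rec(6)=21, ..., rec(14)=987

Answer: 987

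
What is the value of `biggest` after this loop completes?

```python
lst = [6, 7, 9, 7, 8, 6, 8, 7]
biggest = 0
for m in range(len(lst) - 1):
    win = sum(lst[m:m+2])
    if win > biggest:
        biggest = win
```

Max sum of 2-element window in [6, 7, 9, 7, 8, 6, 8, 7]
`biggest` takes the values: 0 → 13 → 16

Answer: 16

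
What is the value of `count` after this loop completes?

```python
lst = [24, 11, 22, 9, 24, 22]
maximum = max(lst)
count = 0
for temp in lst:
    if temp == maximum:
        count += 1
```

Count of max value 24 in [24, 11, 22, 9, 24, 22]
`count` takes the values: 0 → 1 → 2

Answer: 2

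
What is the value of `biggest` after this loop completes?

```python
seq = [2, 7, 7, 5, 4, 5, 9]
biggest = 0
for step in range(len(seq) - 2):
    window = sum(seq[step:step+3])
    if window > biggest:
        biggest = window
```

Max sum of 3-element window in [2, 7, 7, 5, 4, 5, 9]
`biggest` takes the values: 0 → 16 → 19

Answer: 19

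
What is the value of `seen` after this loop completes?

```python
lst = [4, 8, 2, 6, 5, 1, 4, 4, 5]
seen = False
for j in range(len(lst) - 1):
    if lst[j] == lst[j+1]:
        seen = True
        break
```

Check consecutive duplicates in [4, 8, 2, 6, 5, 1, 4, 4, 5]
`seen` takes the values: False → True

Answer: True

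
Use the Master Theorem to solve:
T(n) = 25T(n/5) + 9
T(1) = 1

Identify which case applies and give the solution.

a=25, b=5, f(n)=9. log_5(25) = 2. Since c=0 < 2, Case 1 applies: T(n) = Θ(n^log_b(a)) = O(n^2).

Answer: O(n^2) - Case 1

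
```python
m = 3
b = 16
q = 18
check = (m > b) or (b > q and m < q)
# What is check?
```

Trace:
`m = 3` → m = 3
`b = 16` → b = 16
`q = 18` → q = 18
`check = (m > b) or (b > q and m < q)` → check = False
So check = False

Answer: False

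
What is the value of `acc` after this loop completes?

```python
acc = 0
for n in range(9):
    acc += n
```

Sum of 0 to 8 = 36
`acc` takes the values: 0 → 1 → 3 → 6 → 10 → 15 → 21 → 28 → 36

Answer: 36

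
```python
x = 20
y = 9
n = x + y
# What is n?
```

Trace:
`x = 20` → x = 20
`y = 9` → y = 9
`n = x + y` → n = 29
So n = 29

Answer: 29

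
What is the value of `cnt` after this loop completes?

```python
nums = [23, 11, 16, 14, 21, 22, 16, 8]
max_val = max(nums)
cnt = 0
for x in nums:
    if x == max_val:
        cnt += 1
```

Count of max value 23 in [23, 11, 16, 14, 21, 22, 16, 8]
`cnt` takes the values: 0 → 1

Answer: 1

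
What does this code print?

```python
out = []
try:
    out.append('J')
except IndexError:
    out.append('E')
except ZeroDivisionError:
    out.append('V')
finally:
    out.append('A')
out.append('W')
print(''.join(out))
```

Execution trace: 'J' (try body, no exception) → 'A' (finally) → 'W' (after the try/except). Output: JAW

Answer: JAW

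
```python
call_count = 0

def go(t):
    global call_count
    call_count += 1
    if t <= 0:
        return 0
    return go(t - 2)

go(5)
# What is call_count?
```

Linear recursion stepping by 2: 4 calls from t=5 down to ≤0.

Answer: 4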